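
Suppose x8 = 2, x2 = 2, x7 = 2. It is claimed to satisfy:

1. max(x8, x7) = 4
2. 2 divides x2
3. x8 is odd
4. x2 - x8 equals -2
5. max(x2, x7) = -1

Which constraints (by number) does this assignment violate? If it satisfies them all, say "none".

1. max(2, 2) = 2, not 4 — fails.
2. 2 / 2 = 1, so 2 divides 2 — holds.
3. x8 = 2 is even — fails.
4. x2 - x8 = 2 - 2 = 0, not -2 — fails.
5. max(2, 2) = 2, not -1 — fails.

Constraints 1, 3, 4, 5 do not hold.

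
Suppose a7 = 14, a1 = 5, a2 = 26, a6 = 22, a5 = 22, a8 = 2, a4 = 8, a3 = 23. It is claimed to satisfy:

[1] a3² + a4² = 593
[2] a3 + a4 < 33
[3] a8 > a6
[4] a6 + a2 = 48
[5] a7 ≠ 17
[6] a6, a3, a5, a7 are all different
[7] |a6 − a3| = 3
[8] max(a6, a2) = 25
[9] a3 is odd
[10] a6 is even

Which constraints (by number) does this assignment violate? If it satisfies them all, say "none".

Constraints 3, 6, 7, 8 do not hold.

[1] a3² + a4² = 23² + 8² = 529 + 64 = 593  OK
[2] a3 + a4 = 23 + 8 = 31; 31 < 33  OK
[3] a8 = 2, a6 = 22; 2 ≤ 22 (want >)  FAIL
[4] a6 + a2 = 22 + 26 = 48  OK
[5] a7 = 14, and 14 ≠ 17  OK
[6] a6 = a5 = 22, not all different  FAIL
[7] |22 − 23| = 1, not 3  FAIL
[8] max(22, 26) = 26, not 25  FAIL
[9] a3 = 23 is odd  OK
[10] a6 = 22 is even  OK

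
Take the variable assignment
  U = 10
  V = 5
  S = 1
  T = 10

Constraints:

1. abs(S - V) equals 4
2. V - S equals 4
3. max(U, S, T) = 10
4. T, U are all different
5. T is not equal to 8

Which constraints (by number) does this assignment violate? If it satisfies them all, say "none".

1. abs(1 - 5) = 4 — satisfied.
2. V - S = 5 - 1 = 4 — satisfied.
3. max(10, 1, 10) = 10 — satisfied.
4. T = U = 10, not all different — violated.
5. T = 10, and 10 ≠ 8 — satisfied.

Constraint 4 is violated.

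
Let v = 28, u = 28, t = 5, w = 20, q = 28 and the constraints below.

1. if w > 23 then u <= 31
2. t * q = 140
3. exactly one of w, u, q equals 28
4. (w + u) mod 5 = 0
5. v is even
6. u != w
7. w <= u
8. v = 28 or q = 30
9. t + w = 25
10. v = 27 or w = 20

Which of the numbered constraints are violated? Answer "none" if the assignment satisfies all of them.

Violated: 3 and 4.

1. w = 20, not > 23; antecedent false, conditional vacuously true — holds.
2. t * q = 5 * 28 = 140 — holds.
3. w=20, u=28, q=28; 2 of them equal 28, not exactly one — does not hold.
4. w + u = 48; 48 mod 5 = 3, not 0 — does not hold.
5. v = 28 is even — holds.
6. u = 28, w = 20; distinct — holds.
7. w = 20, u = 28; 20 ≤ 28 — holds.
8. v = 28 = 28 (first disjunct) — holds.
9. t + w = 5 + 20 = 25 — holds.
10. v = 28 ≠ 27, but w = 20 = 20 (second disjunct) — holds.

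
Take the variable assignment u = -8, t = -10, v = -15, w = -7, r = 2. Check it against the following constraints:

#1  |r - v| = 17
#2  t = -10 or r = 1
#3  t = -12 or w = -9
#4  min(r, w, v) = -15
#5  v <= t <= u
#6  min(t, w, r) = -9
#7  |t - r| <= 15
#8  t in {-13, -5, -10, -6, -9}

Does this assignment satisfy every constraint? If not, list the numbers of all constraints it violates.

#1 |2 - (-15)| = 17  ✓
#2 t = -10 = -10 (first disjunct)  ✓
#3 t = -10 ≠ -12 and w = -7 ≠ -9; both disjuncts false  ✗
#4 min(2, -7, -15) = -15  ✓
#5 values -15 <= -10 <= -8  ✓
#6 min(-10, -7, 2) = -10, not -9  ✗
#7 |-10 - 2| = 12; 12 ≤ 15  ✓
#8 t = -10 is in {-13, -5, -10, -6, -9}  ✓

Constraints 3, 6 are violated.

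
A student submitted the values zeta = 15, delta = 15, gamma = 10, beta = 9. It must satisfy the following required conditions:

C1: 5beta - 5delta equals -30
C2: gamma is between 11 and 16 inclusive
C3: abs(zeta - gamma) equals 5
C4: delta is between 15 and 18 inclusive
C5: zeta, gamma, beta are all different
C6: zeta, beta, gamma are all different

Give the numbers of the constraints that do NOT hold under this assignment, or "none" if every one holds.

Constraint 2 does not hold.

C1: 5beta - 5delta = 5(9) - 5(15) = -30  ✓
C2: gamma = 10 is outside [11, 16]  ✗
C3: abs(15 - 10) = 5  ✓
C4: delta = 15 lies in [15, 18]  ✓
C5: values 15, 10, 9 are pairwise distinct  ✓
C6: values 15, 9, 10 are pairwise distinct  ✓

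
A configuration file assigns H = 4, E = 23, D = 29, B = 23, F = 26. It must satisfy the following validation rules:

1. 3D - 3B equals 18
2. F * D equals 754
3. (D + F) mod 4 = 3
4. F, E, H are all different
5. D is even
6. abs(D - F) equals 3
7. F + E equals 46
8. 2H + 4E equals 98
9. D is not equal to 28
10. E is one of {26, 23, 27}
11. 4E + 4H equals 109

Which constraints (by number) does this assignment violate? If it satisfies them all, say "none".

1. 3D - 3B = 3(29) - 3(23) = 18  ✔
2. F * D = 26 * 29 = 754  ✔
3. D + F = 55; 55 mod 4 = 3  ✔
4. values 26, 23, 4 are pairwise distinct  ✔
5. D = 29 is odd  ✘
6. abs(29 - 26) = 3  ✔
7. F + E = 26 + 23 = 49, not 46  ✘
8. 2H + 4E = 2(4) + 4(23) = 100, not 98  ✘
9. D = 29, and 29 ≠ 28  ✔
10. E = 23 is in {26, 23, 27}  ✔
11. 4E + 4H = 4(23) + 4(4) = 108, not 109  ✘

The assignment fails constraints 5, 7, 8, and 11.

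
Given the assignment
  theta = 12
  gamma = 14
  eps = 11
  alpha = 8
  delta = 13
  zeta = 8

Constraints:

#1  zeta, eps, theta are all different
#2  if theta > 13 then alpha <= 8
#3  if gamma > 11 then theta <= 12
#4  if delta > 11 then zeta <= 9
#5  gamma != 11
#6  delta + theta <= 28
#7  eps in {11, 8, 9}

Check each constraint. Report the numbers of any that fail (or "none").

#1 values 8, 11, 12 are pairwise distinct  OK
#2 theta = 12, not > 13; antecedent false, conditional vacuously true  OK
#3 gamma = 14 > 11, so we need theta ≤ 12; theta = 12 ≤ 12  OK
#4 delta = 13 > 11, so we need zeta ≤ 9; zeta = 8 ≤ 9  OK
#5 gamma = 14, and 14 ≠ 11  OK
#6 delta + theta = 13 + 12 = 25; 25 ≤ 28  OK
#7 eps = 11 is in {11, 8, 9}  OK

None — every constraint holds.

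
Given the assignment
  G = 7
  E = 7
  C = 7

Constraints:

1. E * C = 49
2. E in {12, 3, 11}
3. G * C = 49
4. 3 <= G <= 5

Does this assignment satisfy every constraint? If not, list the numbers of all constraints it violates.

The assignment fails constraints 2, 4.

1. E * C = 7 * 7 = 49  OK
2. E = 7 is not in {12, 3, 11}  FAIL
3. G * C = 7 * 7 = 49  OK
4. G = 7 is outside [3, 5]  FAIL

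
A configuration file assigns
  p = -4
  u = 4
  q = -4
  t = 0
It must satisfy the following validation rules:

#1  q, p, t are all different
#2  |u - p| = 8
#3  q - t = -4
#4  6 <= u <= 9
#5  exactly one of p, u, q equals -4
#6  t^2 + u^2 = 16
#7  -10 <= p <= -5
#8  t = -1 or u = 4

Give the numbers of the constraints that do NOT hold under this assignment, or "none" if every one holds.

Violated: 1, 4, 5, and 7.

#1 q = p = -4, not all different — violated.
#2 |4 - (-4)| = 8 — satisfied.
#3 q - t = -4 - 0 = -4 — satisfied.
#4 u = 4 is outside [6, 9] — violated.
#5 p=-4, u=4, q=-4; 2 of them equal -4, not exactly one — violated.
#6 t^2 + u^2 = 0^2 + 4^2 = 0 + 16 = 16 — satisfied.
#7 p = -4 is outside [-10, -5] — violated.
#8 t = 0 ≠ -1, but u = 4 = 4 (second disjunct) — satisfied.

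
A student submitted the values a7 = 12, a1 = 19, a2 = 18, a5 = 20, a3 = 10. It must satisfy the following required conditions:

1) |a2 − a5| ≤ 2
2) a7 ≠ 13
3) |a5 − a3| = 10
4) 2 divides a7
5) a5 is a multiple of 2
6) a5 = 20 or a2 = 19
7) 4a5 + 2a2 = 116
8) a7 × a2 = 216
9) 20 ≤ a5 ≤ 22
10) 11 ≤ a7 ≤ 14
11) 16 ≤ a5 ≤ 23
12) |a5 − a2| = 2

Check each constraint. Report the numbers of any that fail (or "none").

The assignment satisfies every constraint.

1) |18 − 20| = 2; 2 ≤ 2 — satisfied.
2) a7 = 12, and 12 ≠ 13 — satisfied.
3) |20 − 10| = 10 — satisfied.
4) 12 / 2 = 6, so 2 divides 12 — satisfied.
5) 20 / 2 = 10, so 2 divides 20 — satisfied.
6) a5 = 20 = 20 (first disjunct) — satisfied.
7) 4a5 + 2a2 = 4(20) + 2(18) = 116 — satisfied.
8) a7 × a2 = 12 × 18 = 216 — satisfied.
9) a5 = 20 lies in [20, 22] — satisfied.
10) a7 = 12 lies in [11, 14] — satisfied.
11) a5 = 20 lies in [16, 23] — satisfied.
12) |20 − 18| = 2 — satisfied.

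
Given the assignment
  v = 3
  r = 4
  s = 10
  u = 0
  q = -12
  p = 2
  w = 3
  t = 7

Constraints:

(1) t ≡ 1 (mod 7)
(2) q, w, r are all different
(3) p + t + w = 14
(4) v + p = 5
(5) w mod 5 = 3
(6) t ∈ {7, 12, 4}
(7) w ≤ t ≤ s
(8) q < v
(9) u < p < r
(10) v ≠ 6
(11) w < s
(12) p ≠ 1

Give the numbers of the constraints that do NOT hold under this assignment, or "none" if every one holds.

(1) 7 mod 7 = 0, not 1 — violated.
(2) values -12, 3, 4 are pairwise distinct — OK.
(3) p + t + w = 2 + 7 + 3 = 12, not 14 — violated.
(4) v + p = 3 + 2 = 5 — OK.
(5) 3 mod 5 = 3 — OK.
(6) t = 7 is in {7, 12, 4} — OK.
(7) values 3 ≤ 7 ≤ 10 — OK.
(8) q = -12, v = 3; -12 < 3 — OK.
(9) values 0 < 2 < 4 — OK.
(10) v = 3, and 3 ≠ 6 — OK.
(11) w = 3, s = 10; 3 < 10 — OK.
(12) p = 2, and 2 ≠ 1 — OK.

Violated: 1 and 3.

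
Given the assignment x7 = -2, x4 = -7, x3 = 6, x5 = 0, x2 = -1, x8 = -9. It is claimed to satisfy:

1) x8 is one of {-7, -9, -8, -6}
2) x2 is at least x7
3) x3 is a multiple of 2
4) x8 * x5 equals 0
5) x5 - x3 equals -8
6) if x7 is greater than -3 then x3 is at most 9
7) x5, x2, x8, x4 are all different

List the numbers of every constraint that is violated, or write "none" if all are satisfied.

1) x8 = -9 is in {-7, -9, -8, -6}  ✔
2) x2 = -1, x7 = -2; -1 ≥ -2  ✔
3) 6 / 2 = 3, so 2 divides 6  ✔
4) x8 * x5 = -9 * 0 = 0  ✔
5) x5 - x3 = 0 - 6 = -6, not -8  ✘
6) x7 = -2 > -3, so we need x3 ≤ 9; x3 = 6 ≤ 9  ✔
7) values 0, -1, -9, -7 are pairwise distinct  ✔

The assignment fails constraint 5.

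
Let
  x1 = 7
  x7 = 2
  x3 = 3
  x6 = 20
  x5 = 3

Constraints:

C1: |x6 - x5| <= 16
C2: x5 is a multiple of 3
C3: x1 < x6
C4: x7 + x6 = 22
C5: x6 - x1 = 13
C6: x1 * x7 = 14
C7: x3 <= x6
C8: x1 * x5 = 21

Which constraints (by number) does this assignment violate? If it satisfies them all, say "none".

C1: |20 - 3| = 17; 17 > 16, exceeds bound 16 — fails.
C2: 3 / 3 = 1, so 3 divides 3 — holds.
C3: x1 = 7, x6 = 20; 7 < 20 — holds.
C4: x7 + x6 = 2 + 20 = 22 — holds.
C5: x6 - x1 = 20 - 7 = 13 — holds.
C6: x1 * x7 = 7 * 2 = 14 — holds.
C7: x3 = 3, x6 = 20; 3 ≤ 20 — holds.
C8: x1 * x5 = 7 * 3 = 21 — holds.

No — constraint 1 is not satisfied.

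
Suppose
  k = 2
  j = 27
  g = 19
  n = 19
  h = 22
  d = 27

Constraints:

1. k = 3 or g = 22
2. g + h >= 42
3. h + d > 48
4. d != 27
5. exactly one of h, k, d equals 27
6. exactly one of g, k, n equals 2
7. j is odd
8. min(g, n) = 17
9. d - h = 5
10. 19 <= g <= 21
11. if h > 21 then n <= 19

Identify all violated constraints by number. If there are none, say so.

No — constraints 1, 2, 4, and 8 are not satisfied.

1. k = 2 ≠ 3 and g = 19 ≠ 22; both disjuncts false  ✘
2. g + h = 19 + 22 = 41; 41 < 42, bound 42 not met  ✘
3. h + d = 22 + 27 = 49; 49 > 48  ✔
4. d = 27, but 27 is required to differ  ✘
5. h=22, k=2, d=27; 1 of them equals 27  ✔
6. g=19, k=2, n=19; 1 of them equals 2  ✔
7. j = 27 is odd  ✔
8. min(19, 19) = 19, not 17  ✘
9. d - h = 27 - 22 = 5  ✔
10. g = 19 lies in [19, 21]  ✔
11. h = 22 > 21, so we need n ≤ 19; n = 19 ≤ 19  ✔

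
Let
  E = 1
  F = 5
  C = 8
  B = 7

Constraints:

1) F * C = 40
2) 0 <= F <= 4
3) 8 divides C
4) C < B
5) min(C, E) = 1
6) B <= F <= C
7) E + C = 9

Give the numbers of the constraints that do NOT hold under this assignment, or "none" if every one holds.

No — constraints 2, 4, 6 are not satisfied.

1) F * C = 5 * 8 = 40 — holds.
2) F = 5 is outside [0, 4] — does not hold.
3) 8 / 8 = 1, so 8 divides 8 — holds.
4) C = 8, B = 7; 8 ≥ 7 (want <) — does not hold.
5) min(8, 1) = 1 — holds.
6) values 7, 5, 8; B = 7 is not <= F = 5 — does not hold.
7) E + C = 1 + 8 = 9 — holds.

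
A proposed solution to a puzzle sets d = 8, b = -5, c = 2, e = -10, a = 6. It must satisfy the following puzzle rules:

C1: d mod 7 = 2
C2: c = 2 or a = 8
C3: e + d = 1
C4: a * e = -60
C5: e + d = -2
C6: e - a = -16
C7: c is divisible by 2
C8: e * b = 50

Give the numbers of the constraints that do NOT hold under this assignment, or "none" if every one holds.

C1: 8 mod 7 = 1, not 2  no
C2: c = 2 = 2 (first disjunct)  yes
C3: e + d = -10 + 8 = -2, not 1  no
C4: a * e = 6 * (-10) = -60  yes
C5: e + d = -10 + 8 = -2  yes
C6: e - a = -10 - 6 = -16  yes
C7: 2 / 2 = 1, so 2 divides 2  yes
C8: e * b = -10 * (-5) = 50  yes

Constraints 1 and 3 do not hold.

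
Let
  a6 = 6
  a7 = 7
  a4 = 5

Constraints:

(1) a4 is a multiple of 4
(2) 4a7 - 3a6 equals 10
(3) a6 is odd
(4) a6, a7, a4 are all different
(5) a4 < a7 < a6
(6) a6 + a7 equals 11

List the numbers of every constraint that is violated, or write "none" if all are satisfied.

Constraints 1, 3, 5, 6 do not hold.

(1) 5 = 4*1 + 1, so 4 does not divide 5  fails
(2) 4a7 - 3a6 = 4(7) - 3(6) = 10  holds
(3) a6 = 6 is even  fails
(4) values 6, 7, 5 are pairwise distinct  holds
(5) values 5, 7, 6; a7 = 7 is not < a6 = 6  fails
(6) a6 + a7 = 6 + 7 = 13, not 11  fails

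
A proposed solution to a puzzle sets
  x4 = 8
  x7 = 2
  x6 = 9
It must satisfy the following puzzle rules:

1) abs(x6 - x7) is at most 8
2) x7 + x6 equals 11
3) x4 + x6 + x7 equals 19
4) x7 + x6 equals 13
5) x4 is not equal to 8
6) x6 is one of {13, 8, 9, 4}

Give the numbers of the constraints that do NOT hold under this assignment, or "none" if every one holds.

The assignment fails constraints 4 and 5.

1) abs(9 - 2) = 7; 7 ≤ 8  ✔
2) x7 + x6 = 2 + 9 = 11  ✔
3) x4 + x6 + x7 = 8 + 9 + 2 = 19  ✔
4) x7 + x6 = 2 + 9 = 11, not 13  ✘
5) x4 = 8, but 8 is required to differ  ✘
6) x6 = 9 is in {13, 8, 9, 4}  ✔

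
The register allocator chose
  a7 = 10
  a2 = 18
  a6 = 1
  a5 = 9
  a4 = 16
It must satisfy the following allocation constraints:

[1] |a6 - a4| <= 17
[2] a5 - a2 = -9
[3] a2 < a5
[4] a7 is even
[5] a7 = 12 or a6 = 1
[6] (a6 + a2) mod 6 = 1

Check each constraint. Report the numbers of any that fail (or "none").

The assignment fails constraint 3.

[1] |1 - 16| = 15; 15 ≤ 17 — holds.
[2] a5 - a2 = 9 - 18 = -9 — holds.
[3] a2 = 18, a5 = 9; 18 ≥ 9 (want <) — does not hold.
[4] a7 = 10 is even — holds.
[5] a7 = 10 ≠ 12, but a6 = 1 = 1 (second disjunct) — holds.
[6] a6 + a2 = 19; 19 mod 6 = 1 — holds.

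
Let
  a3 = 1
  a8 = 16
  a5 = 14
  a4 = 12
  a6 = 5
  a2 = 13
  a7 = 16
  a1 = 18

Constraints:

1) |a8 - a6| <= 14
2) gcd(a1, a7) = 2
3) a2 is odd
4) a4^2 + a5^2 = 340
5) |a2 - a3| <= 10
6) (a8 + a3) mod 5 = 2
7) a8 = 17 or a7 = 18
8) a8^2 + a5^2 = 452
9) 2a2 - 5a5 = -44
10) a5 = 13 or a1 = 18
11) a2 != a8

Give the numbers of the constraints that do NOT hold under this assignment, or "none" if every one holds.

1) |16 - 5| = 11; 11 ≤ 14  ✓
2) gcd(18, 16) = 2  ✓
3) a2 = 13 is odd  ✓
4) a4^2 + a5^2 = 12^2 + 14^2 = 144 + 196 = 340  ✓
5) |13 - 1| = 12; 12 > 10, exceeds bound 10  ✗
6) a8 + a3 = 17; 17 mod 5 = 2  ✓
7) a8 = 16 ≠ 17 and a7 = 16 ≠ 18; both disjuncts false  ✗
8) a8^2 + a5^2 = 16^2 + 14^2 = 256 + 196 = 452  ✓
9) 2a2 - 5a5 = 2(13) - 5(14) = -44  ✓
10) a5 = 14 ≠ 13, but a1 = 18 = 18 (second disjunct)  ✓
11) a2 = 13, a8 = 16; distinct  ✓

No — constraints 5, 7 are not satisfied.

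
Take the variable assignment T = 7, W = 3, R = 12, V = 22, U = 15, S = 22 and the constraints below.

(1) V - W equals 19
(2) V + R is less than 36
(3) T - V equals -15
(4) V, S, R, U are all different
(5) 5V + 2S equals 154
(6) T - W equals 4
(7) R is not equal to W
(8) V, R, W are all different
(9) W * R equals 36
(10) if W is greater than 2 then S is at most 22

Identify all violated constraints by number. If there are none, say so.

(1) V - W = 22 - 3 = 19 — holds.
(2) V + R = 22 + 12 = 34; 34 < 36 — holds.
(3) T - V = 7 - 22 = -15 — holds.
(4) V = S = 22, not all different — does not hold.
(5) 5V + 2S = 5(22) + 2(22) = 154 — holds.
(6) T - W = 7 - 3 = 4 — holds.
(7) R = 12, W = 3; distinct — holds.
(8) values 22, 12, 3 are pairwise distinct — holds.
(9) W * R = 3 * 12 = 36 — holds.
(10) W = 3 > 2, so we need S ≤ 22; S = 22 ≤ 22 — holds.

Violated: 4.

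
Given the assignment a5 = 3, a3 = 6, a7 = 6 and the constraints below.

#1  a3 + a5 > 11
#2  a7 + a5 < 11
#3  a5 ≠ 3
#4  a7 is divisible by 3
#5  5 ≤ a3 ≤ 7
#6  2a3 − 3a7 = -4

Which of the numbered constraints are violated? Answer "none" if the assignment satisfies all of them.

Constraints 1, 3, and 6 do not hold.

#1 a3 + a5 = 6 + 3 = 9; 9 ≤ 11, bound 11 not met — fails.
#2 a7 + a5 = 6 + 3 = 9; 9 < 11 — holds.
#3 a5 = 3, but 3 is required to differ — fails.
#4 6 / 3 = 2, so 3 divides 6 — holds.
#5 a3 = 6 lies in [5, 7] — holds.
#6 2a3 − 3a7 = 2(6) − 3(6) = -6, not -4 — fails.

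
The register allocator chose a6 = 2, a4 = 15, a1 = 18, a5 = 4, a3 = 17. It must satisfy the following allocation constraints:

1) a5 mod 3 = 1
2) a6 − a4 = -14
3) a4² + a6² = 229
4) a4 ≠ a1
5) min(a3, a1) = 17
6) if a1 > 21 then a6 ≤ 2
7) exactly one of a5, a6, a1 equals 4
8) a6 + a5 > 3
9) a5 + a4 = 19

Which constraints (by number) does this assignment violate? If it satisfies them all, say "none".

1) 4 mod 3 = 1  holds
2) a6 − a4 = 2 − 15 = -13, not -14  fails
3) a4² + a6² = 15² + 2² = 225 + 4 = 229  holds
4) a4 = 15, a1 = 18; distinct  holds
5) min(17, 18) = 17  holds
6) a1 = 18, not > 21; antecedent false, conditional vacuously true  holds
7) a5=4, a6=2, a1=18; 1 of them equals 4  holds
8) a6 + a5 = 2 + 4 = 6; 6 > 3  holds
9) a5 + a4 = 4 + 15 = 19  holds

The assignment fails constraint 2.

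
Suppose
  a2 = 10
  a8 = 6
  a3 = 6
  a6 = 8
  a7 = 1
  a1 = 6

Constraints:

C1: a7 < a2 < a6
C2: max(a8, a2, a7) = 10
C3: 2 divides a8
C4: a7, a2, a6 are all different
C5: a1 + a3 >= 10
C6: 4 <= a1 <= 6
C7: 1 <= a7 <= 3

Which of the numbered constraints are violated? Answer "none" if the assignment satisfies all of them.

C1: values 1, 10, 8; a2 = 10 is not < a6 = 8 — violated.
C2: max(6, 10, 1) = 10 — satisfied.
C3: 6 / 2 = 3, so 2 divides 6 — satisfied.
C4: values 1, 10, 8 are pairwise distinct — satisfied.
C5: a1 + a3 = 6 + 6 = 12; 12 ≥ 10 — satisfied.
C6: a1 = 6 lies in [4, 6] — satisfied.
C7: a7 = 1 lies in [1, 3] — satisfied.

No — constraint 1 is not satisfied.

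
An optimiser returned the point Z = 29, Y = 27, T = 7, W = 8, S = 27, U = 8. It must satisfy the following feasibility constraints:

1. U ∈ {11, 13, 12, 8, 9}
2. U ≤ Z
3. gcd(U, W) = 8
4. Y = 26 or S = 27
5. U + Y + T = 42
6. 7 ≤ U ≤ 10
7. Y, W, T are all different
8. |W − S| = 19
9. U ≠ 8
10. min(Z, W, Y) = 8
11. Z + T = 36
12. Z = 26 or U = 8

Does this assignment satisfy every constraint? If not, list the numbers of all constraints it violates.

Violated: 9.

1. U = 8 is in {11, 13, 12, 8, 9} — holds.
2. U = 8, Z = 29; 8 ≤ 29 — holds.
3. gcd(8, 8) = 8 — holds.
4. Y = 27 ≠ 26, but S = 27 = 27 (second disjunct) — holds.
5. U + Y + T = 8 + 27 + 7 = 42 — holds.
6. U = 8 lies in [7, 10] — holds.
7. values 27, 8, 7 are pairwise distinct — holds.
8. |8 − 27| = 19 — holds.
9. U = 8, but 8 is required to differ — does not hold.
10. min(29, 8, 27) = 8 — holds.
11. Z + T = 29 + 7 = 36 — holds.
12. Z = 29 ≠ 26, but U = 8 = 8 (second disjunct) — holds.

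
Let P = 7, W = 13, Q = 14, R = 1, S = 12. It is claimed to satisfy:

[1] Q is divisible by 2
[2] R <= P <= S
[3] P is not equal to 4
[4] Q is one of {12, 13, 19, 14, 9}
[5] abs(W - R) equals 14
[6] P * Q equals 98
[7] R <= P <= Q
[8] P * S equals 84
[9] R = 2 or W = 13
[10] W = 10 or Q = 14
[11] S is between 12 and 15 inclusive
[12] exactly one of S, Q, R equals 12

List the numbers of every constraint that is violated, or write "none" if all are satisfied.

The assignment fails constraint 5.

[1] 14 / 2 = 7, so 2 divides 14 — OK.
[2] values 1 <= 7 <= 12 — OK.
[3] P = 7, and 7 ≠ 4 — OK.
[4] Q = 14 is in {12, 13, 19, 14, 9} — OK.
[5] abs(13 - 1) = 12, not 14 — violated.
[6] P * Q = 7 * 14 = 98 — OK.
[7] values 1 <= 7 <= 14 — OK.
[8] P * S = 7 * 12 = 84 — OK.
[9] R = 1 ≠ 2, but W = 13 = 13 (second disjunct) — OK.
[10] W = 13 ≠ 10, but Q = 14 = 14 (second disjunct) — OK.
[11] S = 12 lies in [12, 15] — OK.
[12] S=12, Q=14, R=1; 1 of them equals 12 — OK.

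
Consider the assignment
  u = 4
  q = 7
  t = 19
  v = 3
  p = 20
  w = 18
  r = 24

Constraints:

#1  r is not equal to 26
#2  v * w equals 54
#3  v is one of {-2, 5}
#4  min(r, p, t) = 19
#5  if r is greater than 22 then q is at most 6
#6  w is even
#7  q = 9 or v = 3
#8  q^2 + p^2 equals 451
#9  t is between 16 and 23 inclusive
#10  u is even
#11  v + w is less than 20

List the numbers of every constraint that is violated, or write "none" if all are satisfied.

#1 r = 24, and 24 ≠ 26  true
#2 v * w = 3 * 18 = 54  true
#3 v = 3 is not in {-2, 5}  false
#4 min(24, 20, 19) = 19  true
#5 r = 24 > 22, so we need q ≤ 6; but q = 7 > 6  false
#6 w = 18 is even  true
#7 q = 7 ≠ 9, but v = 3 = 3 (second disjunct)  true
#8 q^2 + p^2 = 7^2 + 20^2 = 49 + 400 = 449, not 451  false
#9 t = 19 lies in [16, 23]  true
#10 u = 4 is even  true
#11 v + w = 3 + 18 = 21; 21 ≥ 20, bound 20 not met  false

Constraints 3, 5, 8, 11 are violated.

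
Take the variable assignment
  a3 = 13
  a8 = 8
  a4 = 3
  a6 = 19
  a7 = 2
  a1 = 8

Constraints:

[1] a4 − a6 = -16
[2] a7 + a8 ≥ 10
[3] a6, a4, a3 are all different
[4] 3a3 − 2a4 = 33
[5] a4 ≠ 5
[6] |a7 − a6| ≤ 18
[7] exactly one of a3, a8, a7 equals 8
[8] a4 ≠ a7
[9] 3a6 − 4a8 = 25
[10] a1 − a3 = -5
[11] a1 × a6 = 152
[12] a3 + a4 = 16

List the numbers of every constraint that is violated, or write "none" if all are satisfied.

[1] a4 − a6 = 3 − 19 = -16  yes
[2] a7 + a8 = 2 + 8 = 10; 10 ≥ 10  yes
[3] values 19, 3, 13 are pairwise distinct  yes
[4] 3a3 − 2a4 = 3(13) − 2(3) = 33  yes
[5] a4 = 3, and 3 ≠ 5  yes
[6] |2 − 19| = 17; 17 ≤ 18  yes
[7] a3=13, a8=8, a7=2; 1 of them equals 8  yes
[8] a4 = 3, a7 = 2; distinct  yes
[9] 3a6 − 4a8 = 3(19) − 4(8) = 25  yes
[10] a1 − a3 = 8 − 13 = -5  yes
[11] a1 × a6 = 8 × 19 = 152  yes
[12] a3 + a4 = 13 + 3 = 16  yes

No violations.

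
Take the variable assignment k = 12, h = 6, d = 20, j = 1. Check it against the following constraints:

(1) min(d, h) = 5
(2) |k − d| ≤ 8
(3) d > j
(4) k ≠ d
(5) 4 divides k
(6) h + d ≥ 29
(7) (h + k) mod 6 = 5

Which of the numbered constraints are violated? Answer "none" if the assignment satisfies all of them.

Constraints 1, 6, 7 do not hold.

(1) min(20, 6) = 6, not 5 — fails.
(2) |12 − 20| = 8; 8 ≤ 8 — holds.
(3) d = 20, j = 1; 20 > 1 — holds.
(4) k = 12, d = 20; distinct — holds.
(5) 12 / 4 = 3, so 4 divides 12 — holds.
(6) h + d = 6 + 20 = 26; 26 < 29, bound 29 not met — fails.
(7) h + k = 18; 18 mod 6 = 0, not 5 — fails.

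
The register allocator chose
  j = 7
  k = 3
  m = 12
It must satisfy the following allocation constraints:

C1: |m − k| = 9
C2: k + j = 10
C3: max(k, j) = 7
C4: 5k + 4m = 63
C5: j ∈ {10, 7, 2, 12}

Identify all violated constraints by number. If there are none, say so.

C1: |12 − 3| = 9 — satisfied.
C2: k + j = 3 + 7 = 10 — satisfied.
C3: max(3, 7) = 7 — satisfied.
C4: 5k + 4m = 5(3) + 4(12) = 63 — satisfied.
C5: j = 7 is in {10, 7, 2, 12} — satisfied.

Yes — all constraints hold.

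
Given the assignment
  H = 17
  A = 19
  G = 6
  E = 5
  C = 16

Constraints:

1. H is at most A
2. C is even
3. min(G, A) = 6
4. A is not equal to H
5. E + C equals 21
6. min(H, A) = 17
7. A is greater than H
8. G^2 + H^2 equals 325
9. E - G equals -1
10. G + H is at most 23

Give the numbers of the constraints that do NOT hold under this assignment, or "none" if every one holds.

1. H = 17, A = 19; 17 ≤ 19 — satisfied.
2. C = 16 is even — satisfied.
3. min(6, 19) = 6 — satisfied.
4. A = 19, H = 17; distinct — satisfied.
5. E + C = 5 + 16 = 21 — satisfied.
6. min(17, 19) = 17 — satisfied.
7. A = 19, H = 17; 19 > 17 — satisfied.
8. G^2 + H^2 = 6^2 + 17^2 = 36 + 289 = 325 — satisfied.
9. E - G = 5 - 6 = -1 — satisfied.
10. G + H = 6 + 17 = 23; 23 ≤ 23 — satisfied.

No violations.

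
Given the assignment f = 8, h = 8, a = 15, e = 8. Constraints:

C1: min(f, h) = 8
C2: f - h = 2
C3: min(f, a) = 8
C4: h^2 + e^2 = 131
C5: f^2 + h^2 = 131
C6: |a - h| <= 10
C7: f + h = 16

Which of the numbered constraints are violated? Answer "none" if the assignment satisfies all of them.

Constraints 2, 4, and 5 do not hold.

C1: min(8, 8) = 8  OK
C2: f - h = 8 - 8 = 0, not 2  FAIL
C3: min(8, 15) = 8  OK
C4: h^2 + e^2 = 8^2 + 8^2 = 64 + 64 = 128, not 131  FAIL
C5: f^2 + h^2 = 8^2 + 8^2 = 64 + 64 = 128, not 131  FAIL
C6: |15 - 8| = 7; 7 ≤ 10  OK
C7: f + h = 8 + 8 = 16  OK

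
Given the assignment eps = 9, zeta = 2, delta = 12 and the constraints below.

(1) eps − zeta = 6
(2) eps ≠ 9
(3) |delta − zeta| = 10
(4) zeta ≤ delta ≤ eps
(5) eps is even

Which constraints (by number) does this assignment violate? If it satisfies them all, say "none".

(1) eps − zeta = 9 − 2 = 7, not 6  ✗
(2) eps = 9, but 9 is required to differ  ✗
(3) |12 − 2| = 10  ✓
(4) values 2, 12, 9; delta = 12 is not ≤ eps = 9  ✗
(5) eps = 9 is odd  ✗

Constraints 1, 2, 4, and 5 are violated.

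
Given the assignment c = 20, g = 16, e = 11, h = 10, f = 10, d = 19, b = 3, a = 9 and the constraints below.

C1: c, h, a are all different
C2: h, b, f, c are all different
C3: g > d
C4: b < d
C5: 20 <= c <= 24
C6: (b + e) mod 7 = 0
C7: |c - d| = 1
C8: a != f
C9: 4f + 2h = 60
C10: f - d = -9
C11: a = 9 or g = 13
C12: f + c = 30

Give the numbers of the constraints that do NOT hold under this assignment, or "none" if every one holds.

C1: values 20, 10, 9 are pairwise distinct — OK.
C2: h = f = 10, not all different — violated.
C3: g = 16, d = 19; 16 ≤ 19 (want >) — violated.
C4: b = 3, d = 19; 3 < 19 — OK.
C5: c = 20 lies in [20, 24] — OK.
C6: b + e = 14; 14 mod 7 = 0 — OK.
C7: |20 - 19| = 1 — OK.
C8: a = 9, f = 10; distinct — OK.
C9: 4f + 2h = 4(10) + 2(10) = 60 — OK.
C10: f - d = 10 - 19 = -9 — OK.
C11: a = 9 = 9 (first disjunct) — OK.
C12: f + c = 10 + 20 = 30 — OK.

Constraints 2, 3 are violated.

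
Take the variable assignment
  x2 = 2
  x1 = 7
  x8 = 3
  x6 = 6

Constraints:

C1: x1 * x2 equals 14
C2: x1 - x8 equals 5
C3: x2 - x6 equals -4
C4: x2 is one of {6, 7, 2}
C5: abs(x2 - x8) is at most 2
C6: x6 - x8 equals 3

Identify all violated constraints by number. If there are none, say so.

Constraint 2 does not hold.

C1: x1 * x2 = 7 * 2 = 14 — satisfied.
C2: x1 - x8 = 7 - 3 = 4, not 5 — violated.
C3: x2 - x6 = 2 - 6 = -4 — satisfied.
C4: x2 = 2 is in {6, 7, 2} — satisfied.
C5: abs(2 - 3) = 1; 1 ≤ 2 — satisfied.
C6: x6 - x8 = 6 - 3 = 3 — satisfied.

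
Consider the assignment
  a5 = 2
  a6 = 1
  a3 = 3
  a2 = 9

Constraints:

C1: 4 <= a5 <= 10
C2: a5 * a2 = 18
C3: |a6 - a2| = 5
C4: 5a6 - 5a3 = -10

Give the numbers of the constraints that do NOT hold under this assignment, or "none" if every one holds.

C1: a5 = 2 is outside [4, 10] — fails.
C2: a5 * a2 = 2 * 9 = 18 — holds.
C3: |1 - 9| = 8, not 5 — fails.
C4: 5a6 - 5a3 = 5(1) - 5(3) = -10 — holds.

The assignment fails constraints 1 and 3.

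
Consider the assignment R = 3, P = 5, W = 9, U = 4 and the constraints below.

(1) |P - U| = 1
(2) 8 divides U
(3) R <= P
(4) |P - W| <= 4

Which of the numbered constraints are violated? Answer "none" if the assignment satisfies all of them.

No — constraint 2 is not satisfied.

(1) |5 - 4| = 1 — holds.
(2) 4 = 8*0 + 4, so 8 does not divide 4 — fails.
(3) R = 3, P = 5; 3 ≤ 5 — holds.
(4) |5 - 9| = 4; 4 ≤ 4 — holds.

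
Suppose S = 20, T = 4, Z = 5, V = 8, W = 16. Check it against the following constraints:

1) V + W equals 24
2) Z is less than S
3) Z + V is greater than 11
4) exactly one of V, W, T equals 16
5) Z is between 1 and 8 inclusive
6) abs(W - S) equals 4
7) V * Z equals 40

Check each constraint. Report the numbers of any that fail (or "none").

The assignment satisfies every constraint.

1) V + W = 8 + 16 = 24  true
2) Z = 5, S = 20; 5 < 20  true
3) Z + V = 5 + 8 = 13; 13 > 11  true
4) V=8, W=16, T=4; 1 of them equals 16  true
5) Z = 5 lies in [1, 8]  true
6) abs(16 - 20) = 4  true
7) V * Z = 8 * 5 = 40  true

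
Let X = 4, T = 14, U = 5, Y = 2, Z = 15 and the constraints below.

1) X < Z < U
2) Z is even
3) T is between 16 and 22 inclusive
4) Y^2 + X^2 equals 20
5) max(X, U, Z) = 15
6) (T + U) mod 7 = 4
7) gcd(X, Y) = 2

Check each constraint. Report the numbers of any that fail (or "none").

The assignment fails constraints 1, 2, 3, 6.

1) values 4, 15, 5; Z = 15 is not < U = 5 — does not hold.
2) Z = 15 is odd — does not hold.
3) T = 14 is outside [16, 22] — does not hold.
4) Y^2 + X^2 = 2^2 + 4^2 = 4 + 16 = 20 — holds.
5) max(4, 5, 15) = 15 — holds.
6) T + U = 19; 19 mod 7 = 5, not 4 — does not hold.
7) gcd(4, 2) = 2 — holds.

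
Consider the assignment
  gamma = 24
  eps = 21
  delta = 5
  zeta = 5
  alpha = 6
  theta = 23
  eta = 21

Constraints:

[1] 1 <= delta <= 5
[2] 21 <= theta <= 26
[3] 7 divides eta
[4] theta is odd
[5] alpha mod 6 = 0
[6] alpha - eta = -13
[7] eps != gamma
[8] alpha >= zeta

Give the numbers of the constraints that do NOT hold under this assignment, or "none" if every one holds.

No — constraint 6 is not satisfied.

[1] delta = 5 lies in [1, 5]  ✔
[2] theta = 23 lies in [21, 26]  ✔
[3] 21 / 7 = 3, so 7 divides 21  ✔
[4] theta = 23 is odd  ✔
[5] 6 mod 6 = 0  ✔
[6] alpha - eta = 6 - 21 = -15, not -13  ✘
[7] eps = 21, gamma = 24; distinct  ✔
[8] alpha = 6, zeta = 5; 6 ≥ 5  ✔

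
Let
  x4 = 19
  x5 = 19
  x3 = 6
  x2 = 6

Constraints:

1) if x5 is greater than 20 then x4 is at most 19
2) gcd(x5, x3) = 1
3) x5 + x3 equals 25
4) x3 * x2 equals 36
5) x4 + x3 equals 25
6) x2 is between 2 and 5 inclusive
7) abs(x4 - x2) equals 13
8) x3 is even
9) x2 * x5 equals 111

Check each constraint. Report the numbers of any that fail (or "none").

1) x5 = 19, not > 20; antecedent false, conditional vacuously true  holds
2) gcd(19, 6) = 1  holds
3) x5 + x3 = 19 + 6 = 25  holds
4) x3 * x2 = 6 * 6 = 36  holds
5) x4 + x3 = 19 + 6 = 25  holds
6) x2 = 6 is outside [2, 5]  fails
7) abs(19 - 6) = 13  holds
8) x3 = 6 is even  holds
9) x2 * x5 = 6 * 19 = 114, not 111  fails

Violated: 6 and 9.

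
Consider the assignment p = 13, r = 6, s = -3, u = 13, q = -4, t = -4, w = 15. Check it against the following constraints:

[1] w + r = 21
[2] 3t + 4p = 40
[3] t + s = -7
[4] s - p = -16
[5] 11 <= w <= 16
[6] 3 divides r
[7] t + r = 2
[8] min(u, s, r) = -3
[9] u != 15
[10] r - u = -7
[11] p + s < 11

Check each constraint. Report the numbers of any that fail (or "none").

Yes — all constraints hold.

[1] w + r = 15 + 6 = 21 — OK.
[2] 3t + 4p = 3(-4) + 4(13) = 40 — OK.
[3] t + s = -4 + (-3) = -7 — OK.
[4] s - p = -3 - 13 = -16 — OK.
[5] w = 15 lies in [11, 16] — OK.
[6] 6 / 3 = 2, so 3 divides 6 — OK.
[7] t + r = -4 + 6 = 2 — OK.
[8] min(13, -3, 6) = -3 — OK.
[9] u = 13, and 13 ≠ 15 — OK.
[10] r - u = 6 - 13 = -7 — OK.
[11] p + s = 13 + (-3) = 10; 10 < 11 — OK.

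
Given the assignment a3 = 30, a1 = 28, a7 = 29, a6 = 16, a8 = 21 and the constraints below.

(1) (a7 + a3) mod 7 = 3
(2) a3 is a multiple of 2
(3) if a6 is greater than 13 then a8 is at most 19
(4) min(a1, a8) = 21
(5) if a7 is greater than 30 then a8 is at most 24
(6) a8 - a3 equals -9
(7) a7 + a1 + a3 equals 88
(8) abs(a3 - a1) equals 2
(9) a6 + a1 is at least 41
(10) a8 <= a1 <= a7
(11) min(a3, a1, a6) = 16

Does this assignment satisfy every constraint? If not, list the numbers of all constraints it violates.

(1) a7 + a3 = 59; 59 mod 7 = 3 — holds.
(2) 30 / 2 = 15, so 2 divides 30 — holds.
(3) a6 = 16 > 13, so we need a8 ≤ 19; but a8 = 21 > 19 — does not hold.
(4) min(28, 21) = 21 — holds.
(5) a7 = 29, not > 30; antecedent false, conditional vacuously true — holds.
(6) a8 - a3 = 21 - 30 = -9 — holds.
(7) a7 + a1 + a3 = 29 + 28 + 30 = 87, not 88 — does not hold.
(8) abs(30 - 28) = 2 — holds.
(9) a6 + a1 = 16 + 28 = 44; 44 ≥ 41 — holds.
(10) values 21 <= 28 <= 29 — holds.
(11) min(30, 28, 16) = 16 — holds.

Constraints 3, 7 are violated.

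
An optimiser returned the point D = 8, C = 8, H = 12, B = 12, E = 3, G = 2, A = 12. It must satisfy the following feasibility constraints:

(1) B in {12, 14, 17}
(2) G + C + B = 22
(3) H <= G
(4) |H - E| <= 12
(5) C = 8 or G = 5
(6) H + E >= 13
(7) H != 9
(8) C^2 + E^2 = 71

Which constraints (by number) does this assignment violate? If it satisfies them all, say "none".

(1) B = 12 is in {12, 14, 17} — satisfied.
(2) G + C + B = 2 + 8 + 12 = 22 — satisfied.
(3) H = 12, G = 2; 12 > 2 (want ≤) — violated.
(4) |12 - 3| = 9; 9 ≤ 12 — satisfied.
(5) C = 8 = 8 (first disjunct) — satisfied.
(6) H + E = 12 + 3 = 15; 15 ≥ 13 — satisfied.
(7) H = 12, and 12 ≠ 9 — satisfied.
(8) C^2 + E^2 = 8^2 + 3^2 = 64 + 9 = 73, not 71 — violated.

Violated: 3 and 8.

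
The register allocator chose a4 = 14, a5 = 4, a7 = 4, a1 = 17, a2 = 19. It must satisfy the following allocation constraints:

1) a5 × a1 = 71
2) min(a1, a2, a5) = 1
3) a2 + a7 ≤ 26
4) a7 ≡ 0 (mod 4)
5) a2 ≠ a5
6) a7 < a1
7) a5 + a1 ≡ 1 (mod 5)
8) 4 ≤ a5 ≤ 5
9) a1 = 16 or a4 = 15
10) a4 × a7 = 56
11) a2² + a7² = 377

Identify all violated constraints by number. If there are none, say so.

1) a5 × a1 = 4 × 17 = 68, not 71  fails
2) min(17, 19, 4) = 4, not 1  fails
3) a2 + a7 = 19 + 4 = 23; 23 ≤ 26  holds
4) 4 mod 4 = 0  holds
5) a2 = 19, a5 = 4; distinct  holds
6) a7 = 4, a1 = 17; 4 < 17  holds
7) a5 + a1 = 21; 21 mod 5 = 1  holds
8) a5 = 4 lies in [4, 5]  holds
9) a1 = 17 ≠ 16 and a4 = 14 ≠ 15; both disjuncts false  fails
10) a4 × a7 = 14 × 4 = 56  holds
11) a2² + a7² = 19² + 4² = 361 + 16 = 377  holds

No — constraints 1, 2, and 9 are not satisfied.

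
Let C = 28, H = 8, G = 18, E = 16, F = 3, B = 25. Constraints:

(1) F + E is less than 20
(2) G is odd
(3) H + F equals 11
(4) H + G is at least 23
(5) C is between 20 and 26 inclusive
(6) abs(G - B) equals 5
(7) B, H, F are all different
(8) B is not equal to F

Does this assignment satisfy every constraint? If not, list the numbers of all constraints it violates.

Constraints 2, 5, and 6 do not hold.

(1) F + E = 3 + 16 = 19; 19 < 20 — holds.
(2) G = 18 is even — fails.
(3) H + F = 8 + 3 = 11 — holds.
(4) H + G = 8 + 18 = 26; 26 ≥ 23 — holds.
(5) C = 28 is outside [20, 26] — fails.
(6) abs(18 - 25) = 7, not 5 — fails.
(7) values 25, 8, 3 are pairwise distinct — holds.
(8) B = 25, F = 3; distinct — holds.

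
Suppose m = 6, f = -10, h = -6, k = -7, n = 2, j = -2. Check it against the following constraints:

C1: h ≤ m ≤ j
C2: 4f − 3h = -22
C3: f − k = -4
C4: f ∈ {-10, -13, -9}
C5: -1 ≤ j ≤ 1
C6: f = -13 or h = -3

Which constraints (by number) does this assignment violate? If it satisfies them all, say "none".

C1: values -6, 6, -2; m = 6 is not ≤ j = -2  FAIL
C2: 4f − 3h = 4(-10) − 3(-6) = -22  OK
C3: f − k = -10 − (-7) = -3, not -4  FAIL
C4: f = -10 is in {-10, -13, -9}  OK
C5: j = -2 is outside [-1, 1]  FAIL
C6: f = -10 ≠ -13 and h = -6 ≠ -3; both disjuncts false  FAIL

The assignment fails constraints 1, 3, 5, and 6.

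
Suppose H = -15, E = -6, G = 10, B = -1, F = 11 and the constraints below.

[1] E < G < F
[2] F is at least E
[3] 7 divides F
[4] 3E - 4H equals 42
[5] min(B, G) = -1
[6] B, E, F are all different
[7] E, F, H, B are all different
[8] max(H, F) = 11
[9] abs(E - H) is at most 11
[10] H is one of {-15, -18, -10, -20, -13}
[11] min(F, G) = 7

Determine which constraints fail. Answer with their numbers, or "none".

[1] values -6 < 10 < 11  OK
[2] F = 11, E = -6; 11 ≥ -6  OK
[3] 11 = 7*1 + 4, so 7 does not divide 11  FAIL
[4] 3E - 4H = 3(-6) - 4(-15) = 42  OK
[5] min(-1, 10) = -1  OK
[6] values -1, -6, 11 are pairwise distinct  OK
[7] values -6, 11, -15, -1 are pairwise distinct  OK
[8] max(-15, 11) = 11  OK
[9] abs(-6 - (-15)) = 9; 9 ≤ 11  OK
[10] H = -15 is in {-15, -18, -10, -20, -13}  OK
[11] min(11, 10) = 10, not 7  FAIL

Constraints 3, 11 do not hold.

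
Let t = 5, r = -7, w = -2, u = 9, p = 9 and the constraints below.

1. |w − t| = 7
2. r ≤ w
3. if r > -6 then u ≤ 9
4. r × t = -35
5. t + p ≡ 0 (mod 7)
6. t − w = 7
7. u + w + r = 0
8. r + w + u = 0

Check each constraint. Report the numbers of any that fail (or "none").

1. |-2 − 5| = 7  OK
2. r = -7, w = -2; -7 ≤ -2  OK
3. r = -7, not > -6; antecedent false, conditional vacuously true  OK
4. r × t = -7 × 5 = -35  OK
5. t + p = 14; 14 mod 7 = 0  OK
6. t − w = 5 − (-2) = 7  OK
7. u + w + r = 9 + (-2) + (-7) = 0  OK
8. r + w + u = -7 + (-2) + 9 = 0  OK

The assignment satisfies every constraint.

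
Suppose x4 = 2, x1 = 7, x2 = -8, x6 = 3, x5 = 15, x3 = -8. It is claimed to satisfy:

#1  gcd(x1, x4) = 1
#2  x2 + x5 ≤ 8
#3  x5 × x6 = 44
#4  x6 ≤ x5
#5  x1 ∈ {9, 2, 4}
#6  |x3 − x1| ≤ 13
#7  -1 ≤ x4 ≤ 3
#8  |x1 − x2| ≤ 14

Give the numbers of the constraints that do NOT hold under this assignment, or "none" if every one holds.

Violated: 3, 5, 6, 8.

#1 gcd(7, 2) = 1 — OK.
#2 x2 + x5 = -8 + 15 = 7; 7 ≤ 8 — OK.
#3 x5 × x6 = 15 × 3 = 45, not 44 — violated.
#4 x6 = 3, x5 = 15; 3 ≤ 15 — OK.
#5 x1 = 7 is not in {9, 2, 4} — violated.
#6 |-8 − 7| = 15; 15 > 13, exceeds bound 13 — violated.
#7 x4 = 2 lies in [-1, 3] — OK.
#8 |7 − (-8)| = 15; 15 > 14, exceeds bound 14 — violated.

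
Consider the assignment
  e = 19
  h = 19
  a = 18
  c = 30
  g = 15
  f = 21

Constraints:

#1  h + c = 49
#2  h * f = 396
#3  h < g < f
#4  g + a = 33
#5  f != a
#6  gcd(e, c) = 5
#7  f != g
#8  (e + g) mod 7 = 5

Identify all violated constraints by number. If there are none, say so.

#1 h + c = 19 + 30 = 49 — holds.
#2 h * f = 19 * 21 = 399, not 396 — does not hold.
#3 values 19, 15, 21; h = 19 is not < g = 15 — does not hold.
#4 g + a = 15 + 18 = 33 — holds.
#5 f = 21, a = 18; distinct — holds.
#6 gcd(19, 30) = 1, not 5 — does not hold.
#7 f = 21, g = 15; distinct — holds.
#8 e + g = 34; 34 mod 7 = 6, not 5 — does not hold.

Constraints 2, 3, 6, and 8 are violated.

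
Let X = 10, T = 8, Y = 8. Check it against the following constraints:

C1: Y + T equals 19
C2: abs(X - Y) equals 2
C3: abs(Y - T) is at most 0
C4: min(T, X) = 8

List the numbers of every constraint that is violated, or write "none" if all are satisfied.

C1: Y + T = 8 + 8 = 16, not 19 — violated.
C2: abs(10 - 8) = 2 — satisfied.
C3: abs(8 - 8) = 0; 0 ≤ 0 — satisfied.
C4: min(8, 10) = 8 — satisfied.

No — constraint 1 is not satisfied.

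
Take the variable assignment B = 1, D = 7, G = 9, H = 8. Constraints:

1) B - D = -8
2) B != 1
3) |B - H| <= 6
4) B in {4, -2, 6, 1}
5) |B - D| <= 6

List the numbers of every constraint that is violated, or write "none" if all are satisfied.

1) B - D = 1 - 7 = -6, not -8 — violated.
2) B = 1, but 1 is required to differ — violated.
3) |1 - 8| = 7; 7 > 6, exceeds bound 6 — violated.
4) B = 1 is in {4, -2, 6, 1} — OK.
5) |1 - 7| = 6; 6 ≤ 6 — OK.

The assignment fails constraints 1, 2, 3.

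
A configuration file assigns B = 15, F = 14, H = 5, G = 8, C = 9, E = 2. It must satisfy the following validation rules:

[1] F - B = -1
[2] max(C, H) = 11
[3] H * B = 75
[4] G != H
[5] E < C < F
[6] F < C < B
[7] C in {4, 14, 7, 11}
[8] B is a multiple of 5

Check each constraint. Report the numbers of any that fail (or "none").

Constraints 2, 6, 7 do not hold.

[1] F - B = 14 - 15 = -1  ✓
[2] max(9, 5) = 9, not 11  ✗
[3] H * B = 5 * 15 = 75  ✓
[4] G = 8, H = 5; distinct  ✓
[5] values 2 < 9 < 14  ✓
[6] values 14, 9, 15; F = 14 is not < C = 9  ✗
[7] C = 9 is not in {4, 14, 7, 11}  ✗
[8] 15 / 5 = 3, so 5 divides 15  ✓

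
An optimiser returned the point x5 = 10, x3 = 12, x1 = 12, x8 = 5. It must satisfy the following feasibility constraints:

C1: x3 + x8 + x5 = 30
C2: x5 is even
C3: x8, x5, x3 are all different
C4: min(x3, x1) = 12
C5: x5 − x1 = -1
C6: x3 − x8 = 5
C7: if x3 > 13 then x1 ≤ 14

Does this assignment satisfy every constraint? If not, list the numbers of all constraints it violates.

C1: x3 + x8 + x5 = 12 + 5 + 10 = 27, not 30 — does not hold.
C2: x5 = 10 is even — holds.
C3: values 5, 10, 12 are pairwise distinct — holds.
C4: min(12, 12) = 12 — holds.
C5: x5 − x1 = 10 − 12 = -2, not -1 — does not hold.
C6: x3 − x8 = 12 − 5 = 7, not 5 — does not hold.
C7: x3 = 12, not > 13; antecedent false, conditional vacuously true — holds.

Constraints 1, 5, and 6 are violated.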